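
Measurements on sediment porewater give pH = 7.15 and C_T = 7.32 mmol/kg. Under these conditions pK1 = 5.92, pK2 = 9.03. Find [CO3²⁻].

[CO3²⁻] = 0.0900 mmol/kg

α₂ = 1 / (1 + [H⁺]/K2 + [H⁺]²/(K1K2)) = 1 / (1 + 10^+1.88 + 10^+0.65)
   = 1 / (1 + 75.858 + 4.4668) = 1/81.325 = 0.01230
[CO3²⁻] = α₂ × DIC = 0.01230 × 7.32 = 0.0900 mmol/kg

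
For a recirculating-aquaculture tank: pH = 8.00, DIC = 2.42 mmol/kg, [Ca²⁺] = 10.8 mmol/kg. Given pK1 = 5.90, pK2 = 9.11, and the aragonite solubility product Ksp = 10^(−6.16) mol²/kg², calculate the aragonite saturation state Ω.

Ω = 2.70

α₂ = 1 / (1 + [H⁺]/K2 + [H⁺]²/(K1K2)) = 1 / (1 + 10^+1.11 + 10^-0.99)
   = 1 / (1 + 12.882 + 0.10233) = 1/13.985 = 0.07151
[CO3²⁻] = α₂ × DIC = 0.07151 × 2.42 = 0.1730 mmol/kg
Ksp = 10^(−6.16) = 6.918×10^-7
Ω = [Ca²⁺][CO3²⁻]/Ksp = (10.8×10^-3)(1.730×10^-4) / 6.918×10^-7 = 2.70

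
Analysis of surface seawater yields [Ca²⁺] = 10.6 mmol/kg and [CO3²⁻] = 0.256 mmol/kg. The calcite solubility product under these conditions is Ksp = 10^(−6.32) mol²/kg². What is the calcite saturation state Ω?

Ksp = 10^(−6.32) = 4.786×10^-7
Ω = [Ca²⁺][CO3²⁻]/Ksp = (10.6×10^-3)(0.256×10^-3) / 4.786×10^-7 = 5.67

Ω = 5.67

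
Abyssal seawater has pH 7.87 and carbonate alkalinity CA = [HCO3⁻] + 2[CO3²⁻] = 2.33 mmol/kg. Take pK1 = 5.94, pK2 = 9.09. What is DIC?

DIC = 2.23 mmol/kg

CA = [HCO3⁻] + 2[CO3²⁻] = (α₁ + 2α₂)·DIC
At pH 7.87: [H⁺]/K1 = 10^-1.93 = 0.011749, K2/[H⁺] = 10^-1.22 = 0.060256
α₁ = 1/(1 + 0.011749 + 0.060256) = 1/1.0720 = 0.9328; α₂ = α₁·K2/[H⁺] = 0.05621
α₁ + 2α₂ = 1.0452
DIC = CA / (α₁ + 2α₂) = 2.33 / 1.0452 = 2.23 mmol/kg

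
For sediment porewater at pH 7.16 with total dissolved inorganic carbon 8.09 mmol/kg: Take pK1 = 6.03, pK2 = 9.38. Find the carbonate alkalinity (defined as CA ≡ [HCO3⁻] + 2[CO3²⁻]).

CA = [HCO3⁻] + 2[CO3²⁻] = (α₁ + 2α₂)·DIC
At pH 7.16: [H⁺]/K1 = 10^-1.13 = 0.074131, K2/[H⁺] = 10^-2.22 = 0.0060256
α₁ = 1/(1 + 0.074131 + 0.0060256) = 1/1.0802 = 0.9258; α₂ = α₁·K2/[H⁺] = 0.005578
α₁ + 2α₂ = 0.9369
CA = 0.9369 × 8.09 = 7.58 mmol/kg

CA = 7.58 mmol/kg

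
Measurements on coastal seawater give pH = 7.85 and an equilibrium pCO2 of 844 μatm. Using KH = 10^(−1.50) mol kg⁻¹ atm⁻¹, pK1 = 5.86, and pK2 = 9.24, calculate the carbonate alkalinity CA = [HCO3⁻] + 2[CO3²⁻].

CA = 2.82 mmol/kg

[CO2*] = KH · pCO2 = 10^(−1.50) × 844×10^-6 = 2.669×10^-5 mol/kg
α₀ = 1/(1 + K1/[H⁺] + K1K2/[H⁺]²) = 1/(1 + 10^+1.99 + 10^+0.60) = 0.009737
DIC = [CO2*]/α₀ = 2.669×10^-5 / 0.009737 = 2.741 mmol/kg
CA = (α₁ + 2α₂)·DIC = (0.9515 + 2×0.03876) × 2.741 = 2.82 mmol/kg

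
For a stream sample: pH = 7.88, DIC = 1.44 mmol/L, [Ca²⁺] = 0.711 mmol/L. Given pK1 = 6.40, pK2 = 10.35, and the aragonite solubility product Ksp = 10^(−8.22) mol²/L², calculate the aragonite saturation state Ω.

Ω = 0.555

α₂ = 1 / (1 + [H⁺]/K2 + [H⁺]²/(K1K2)) = 1 / (1 + 10^+2.47 + 10^+0.99)
   = 1 / (1 + 295.12 + 9.7724) = 1/305.89 = 0.003269
[CO3²⁻] = α₂ × DIC = 0.003269 × 1.44 = 0.004708 mmol/L = 4.708 μmol/L
Ksp = 10^(−8.22) = 6.026×10^-9
Ω = [Ca²⁺][CO3²⁻]/Ksp = (0.711×10^-3)(4.708×10^-6) / 6.026×10^-9 = 0.555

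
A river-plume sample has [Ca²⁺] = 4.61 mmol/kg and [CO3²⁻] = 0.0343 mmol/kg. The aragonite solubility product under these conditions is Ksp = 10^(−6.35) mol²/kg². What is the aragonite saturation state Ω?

Ksp = 10^(−6.35) = 4.467×10^-7
Ω = [Ca²⁺][CO3²⁻]/Ksp = (4.61×10^-3)(0.0343×10^-3) / 4.467×10^-7 = 0.354

Ω = 0.354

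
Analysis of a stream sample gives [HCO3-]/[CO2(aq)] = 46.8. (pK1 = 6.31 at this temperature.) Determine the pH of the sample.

pH = 7.98

From K1 = [H⁺][HCO3-]/[CO2(aq)]:  pH = pK1 + log₁₀([HCO3-]/[CO2(aq)])
log₁₀(46.8) = +1.670
pH = 6.31 + (+1.670) = 7.98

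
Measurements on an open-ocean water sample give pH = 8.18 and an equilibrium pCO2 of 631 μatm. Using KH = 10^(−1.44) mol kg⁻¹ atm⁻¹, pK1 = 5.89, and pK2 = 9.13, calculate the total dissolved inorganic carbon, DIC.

[CO2*] = KH · pCO2 = 10^(−1.44) × 631×10^-6 = 2.291×10^-5 mol/kg
α₀ = 1/(1 + K1/[H⁺] + K1K2/[H⁺]²) = 1/(1 + 10^+2.29 + 10^+1.34) = 0.004590
DIC = [CO2*]/α₀ = 2.291×10^-5 / 0.004590 = 4.99 mmol/kg

DIC = 4.99 mmol/kg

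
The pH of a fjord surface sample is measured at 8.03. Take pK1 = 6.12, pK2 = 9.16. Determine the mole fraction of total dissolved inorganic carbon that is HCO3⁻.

α₁ = 0.920

α₁ = 1 / (1 + [H⁺]/K1 + K2/[H⁺]) = 1 / (1 + 10^-1.91 + 10^-1.13)
   = 1 / (1 + 0.012303 + 0.074131) = 1/1.0864 = 0.9204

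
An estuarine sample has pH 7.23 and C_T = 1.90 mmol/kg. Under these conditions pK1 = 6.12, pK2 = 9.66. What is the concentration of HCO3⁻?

[HCO3⁻] = 1.76 mmol/kg

α₁ = 1 / (1 + [H⁺]/K1 + K2/[H⁺]) = 1 / (1 + 10^-1.11 + 10^-2.43)
   = 1 / (1 + 0.077625 + 0.0037154) = 1/1.0813 = 0.9248
[HCO3⁻] = α₁ × DIC = 0.9248 × 1.90 = 1.76 mmol/kg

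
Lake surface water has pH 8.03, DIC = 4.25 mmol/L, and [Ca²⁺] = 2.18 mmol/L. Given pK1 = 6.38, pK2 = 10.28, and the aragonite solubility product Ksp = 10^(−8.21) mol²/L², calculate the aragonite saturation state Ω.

Ω = 8.22

α₂ = 1 / (1 + [H⁺]/K2 + [H⁺]²/(K1K2)) = 1 / (1 + 10^+2.25 + 10^+0.60)
   = 1 / (1 + 177.83 + 3.9811) = 1/182.81 = 0.005470
[CO3²⁻] = α₂ × DIC = 0.005470 × 4.25 = 0.02325 mmol/L
Ksp = 10^(−8.21) = 6.166×10^-9
Ω = [Ca²⁺][CO3²⁻]/Ksp = (2.18×10^-3)(2.325×10^-5) / 6.166×10^-9 = 8.22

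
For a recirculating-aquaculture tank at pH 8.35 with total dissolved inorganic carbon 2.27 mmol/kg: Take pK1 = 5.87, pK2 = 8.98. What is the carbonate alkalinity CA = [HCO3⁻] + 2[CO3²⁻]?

CA = [HCO3⁻] + 2[CO3²⁻] = (α₁ + 2α₂)·DIC
At pH 8.35: [H⁺]/K1 = 10^-2.48 = 0.0033113, K2/[H⁺] = 10^-0.63 = 0.23442
α₁ = 1/(1 + 0.0033113 + 0.23442) = 1/1.2377 = 0.8079; α₂ = α₁·K2/[H⁺] = 0.1894
α₁ + 2α₂ = 1.1867
CA = 1.1867 × 2.27 = 2.69 mmol/kg

CA = 2.69 mmol/kg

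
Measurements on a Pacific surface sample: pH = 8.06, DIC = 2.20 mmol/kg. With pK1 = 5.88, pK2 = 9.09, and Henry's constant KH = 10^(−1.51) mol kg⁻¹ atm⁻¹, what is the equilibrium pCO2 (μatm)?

pCO2 = 428 μatm

α₀ = 1 / (1 + K1/[H⁺] + K1K2/[H⁺]²) = 1 / (1 + 10^+2.18 + 10^+1.15)
   = 1 / (1 + 151.36 + 14.125) = 1/166.48 = 0.006007
[CO2*] = α₀ × DIC = 0.006007 × 2.20 = 0.01321 mmol/kg = 13.21 μmol/kg
pCO2 = [CO2*]/KH = 1.321×10^-5 / 3.090×10^-2 = 428 μatm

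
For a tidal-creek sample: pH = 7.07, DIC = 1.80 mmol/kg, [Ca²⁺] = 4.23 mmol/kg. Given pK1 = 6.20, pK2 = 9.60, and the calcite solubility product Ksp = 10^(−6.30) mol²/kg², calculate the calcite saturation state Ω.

Ω = 0.0394

α₂ = 1 / (1 + [H⁺]/K2 + [H⁺]²/(K1K2)) = 1 / (1 + 10^+2.53 + 10^+1.66)
   = 1 / (1 + 338.84 + 45.709) = 1/385.55 = 0.002594
[CO3²⁻] = α₂ × DIC = 0.002594 × 1.80 = 0.004669 mmol/kg = 4.669 μmol/kg
Ksp = 10^(−6.30) = 5.012×10^-7
Ω = [Ca²⁺][CO3²⁻]/Ksp = (4.23×10^-3)(4.669×10^-6) / 5.012×10^-7 = 0.0394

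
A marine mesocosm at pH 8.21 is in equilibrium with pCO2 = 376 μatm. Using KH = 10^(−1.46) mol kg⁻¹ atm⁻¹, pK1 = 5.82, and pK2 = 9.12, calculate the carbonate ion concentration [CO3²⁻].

[CO2*] = KH · pCO2 = 10^(−1.46) × 376×10^-6 = 1.304×10^-5 mol/kg
α₀ = 1/(1 + K1/[H⁺] + K1K2/[H⁺]²) = 1/(1 + 10^+2.39 + 10^+1.48) = 0.003614
DIC = [CO2*]/α₀ = 1.304×10^-5 / 0.003614 = 3.607 mmol/kg
[CO3²⁻] = α₂·DIC; α₂ = 0.1092, so [CO3²⁻] = 0.1092 × 3.607 = 0.394 mmol/kg

[CO3²⁻] = 0.394 mmol/kg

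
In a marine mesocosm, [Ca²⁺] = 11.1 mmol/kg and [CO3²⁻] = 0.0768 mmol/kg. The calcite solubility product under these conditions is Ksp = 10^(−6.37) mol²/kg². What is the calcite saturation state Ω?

Ω = 2.00

Ksp = 10^(−6.37) = 4.266×10^-7
Ω = [Ca²⁺][CO3²⁻]/Ksp = (11.1×10^-3)(0.0768×10^-3) / 4.266×10^-7 = 2.00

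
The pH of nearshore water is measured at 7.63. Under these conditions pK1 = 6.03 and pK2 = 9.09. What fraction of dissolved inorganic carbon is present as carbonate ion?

α₂ = 1 / (1 + [H⁺]/K2 + [H⁺]²/(K1K2)) = 1 / (1 + 10^+1.46 + 10^-0.14)
   = 1 / (1 + 28.840 + 0.72444) = 1/30.565 = 0.03272

α₂ = 0.0327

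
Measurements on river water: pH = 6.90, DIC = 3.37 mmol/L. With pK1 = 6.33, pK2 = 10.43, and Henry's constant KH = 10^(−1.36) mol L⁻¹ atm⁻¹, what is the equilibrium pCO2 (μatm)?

α₀ = 1 / (1 + K1/[H⁺] + K1K2/[H⁺]²) = 1 / (1 + 10^+0.57 + 10^-2.96)
   = 1 / (1 + 3.7154 + 0.0010965) = 1/4.7164 = 0.2120
[CO2*] = α₀ × DIC = 0.2120 × 3.37 = 0.7145 mmol/L
pCO2 = [CO2*]/KH = 7.145×10^-4 / 4.365×10^-2 = 1.64×10^4 μatm

pCO2 = 1.64×10^4 μatm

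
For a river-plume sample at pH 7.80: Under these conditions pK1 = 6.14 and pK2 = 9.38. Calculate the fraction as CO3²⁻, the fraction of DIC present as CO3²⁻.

α₂ = 1 / (1 + [H⁺]/K2 + [H⁺]²/(K1K2)) = 1 / (1 + 10^+1.58 + 10^-0.08)
   = 1 / (1 + 38.019 + 0.83176) = 1/39.851 = 0.02509

α₂ = 0.0251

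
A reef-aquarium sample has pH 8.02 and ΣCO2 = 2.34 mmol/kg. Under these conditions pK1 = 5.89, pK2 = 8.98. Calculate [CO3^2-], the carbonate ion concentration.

[CO3²⁻] = 0.230 mmol/kg

α₂ = 1 / (1 + [H⁺]/K2 + [H⁺]²/(K1K2)) = 1 / (1 + 10^+0.96 + 10^-1.17)
   = 1 / (1 + 9.1201 + 0.067608) = 1/10.188 = 0.09816
[CO3²⁻] = α₂ × DIC = 0.09816 × 2.34 = 0.230 mmol/kg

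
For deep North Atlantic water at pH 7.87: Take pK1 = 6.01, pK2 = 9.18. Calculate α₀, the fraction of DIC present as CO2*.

α₀ = 0.0130

α₀ = 1 / (1 + K1/[H⁺] + K1K2/[H⁺]²) = 1 / (1 + 10^+1.86 + 10^+0.55)
   = 1 / (1 + 72.444 + 3.5481) = 1/76.992 = 0.01299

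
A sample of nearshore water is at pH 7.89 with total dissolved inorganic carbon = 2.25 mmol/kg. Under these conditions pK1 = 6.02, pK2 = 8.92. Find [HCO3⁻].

[HCO3⁻] = 2.03 mmol/kg

α₁ = 1 / (1 + [H⁺]/K1 + K2/[H⁺]) = 1 / (1 + 10^-1.87 + 10^-1.03)
   = 1 / (1 + 0.013490 + 0.093325) = 1/1.1068 = 0.9035
[HCO3⁻] = α₁ × DIC = 0.9035 × 2.25 = 2.03 mmol/kg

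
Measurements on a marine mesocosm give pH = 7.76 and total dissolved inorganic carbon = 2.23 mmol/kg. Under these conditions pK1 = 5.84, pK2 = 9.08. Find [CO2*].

[CO2*] = 0.0253 mmol/kg

α₀ = 1 / (1 + K1/[H⁺] + K1K2/[H⁺]²) = 1 / (1 + 10^+1.92 + 10^+0.60)
   = 1 / (1 + 83.176 + 3.9811) = 1/88.157 = 0.01134
[CO2*] = α₀ × DIC = 0.01134 × 2.23 = 0.0253 mmol/kg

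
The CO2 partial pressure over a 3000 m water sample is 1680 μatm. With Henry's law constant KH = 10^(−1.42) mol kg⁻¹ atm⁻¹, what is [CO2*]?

[CO2*] = 63.9 μmol/kg

KH = 10^(−1.42) = 3.802×10^-2 mol kg⁻¹ atm⁻¹
[CO2*] = KH · pCO2 = 3.802×10^-2 × 1680×10^-6 atm = 6.39×10^-5 mol/kg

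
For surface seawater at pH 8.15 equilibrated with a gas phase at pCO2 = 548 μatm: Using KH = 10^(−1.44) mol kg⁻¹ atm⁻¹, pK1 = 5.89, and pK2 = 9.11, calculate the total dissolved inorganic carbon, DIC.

[CO2*] = KH · pCO2 = 10^(−1.44) × 548×10^-6 = 1.990×10^-5 mol/kg
α₀ = 1/(1 + K1/[H⁺] + K1K2/[H⁺]²) = 1/(1 + 10^+2.26 + 10^+1.30) = 0.004928
DIC = [CO2*]/α₀ = 1.990×10^-5 / 0.004928 = 4.04 mmol/kg

DIC = 4.04 mmol/kg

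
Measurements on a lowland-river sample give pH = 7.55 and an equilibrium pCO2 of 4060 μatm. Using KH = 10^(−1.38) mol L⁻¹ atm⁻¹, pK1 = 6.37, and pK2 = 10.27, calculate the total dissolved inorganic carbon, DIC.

DIC = 2.74 mmol/L

[CO2*] = KH · pCO2 = 10^(−1.38) × 4060×10^-6 = 1.692×10^-4 mol/L
α₀ = 1/(1 + K1/[H⁺] + K1K2/[H⁺]²) = 1/(1 + 10^+1.18 + 10^-1.54) = 0.06186
DIC = [CO2*]/α₀ = 1.692×10^-4 / 0.06186 = 2.74 mmol/L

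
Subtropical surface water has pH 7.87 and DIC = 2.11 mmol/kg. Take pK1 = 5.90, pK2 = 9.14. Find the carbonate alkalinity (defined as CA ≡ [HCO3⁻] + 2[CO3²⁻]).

CA = 2.20 mmol/kg

CA = [HCO3⁻] + 2[CO3²⁻] = (α₁ + 2α₂)·DIC
At pH 7.87: [H⁺]/K1 = 10^-1.97 = 0.010715, K2/[H⁺] = 10^-1.27 = 0.053703
α₁ = 1/(1 + 0.010715 + 0.053703) = 1/1.0644 = 0.9395; α₂ = α₁·K2/[H⁺] = 0.05045
α₁ + 2α₂ = 1.0404
CA = 1.0404 × 2.11 = 2.20 mmol/kg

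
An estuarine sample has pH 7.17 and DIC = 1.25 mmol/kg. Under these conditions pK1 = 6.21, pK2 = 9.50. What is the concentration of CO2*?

[CO2*] = 0.123 mmol/kg

α₀ = 1 / (1 + K1/[H⁺] + K1K2/[H⁺]²) = 1 / (1 + 10^+0.96 + 10^-1.37)
   = 1 / (1 + 9.1201 + 0.042658) = 1/10.163 = 0.09840
[CO2*] = α₀ × DIC = 0.09840 × 1.25 = 0.123 mmol/kg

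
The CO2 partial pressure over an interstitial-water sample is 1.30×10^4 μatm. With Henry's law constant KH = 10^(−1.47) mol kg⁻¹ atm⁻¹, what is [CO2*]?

[CO2*] = 440 μmol/kg

KH = 10^(−1.47) = 3.388×10^-2 mol kg⁻¹ atm⁻¹
[CO2*] = KH · pCO2 = 3.388×10^-2 × 1.30×10^4×10^-6 atm = 4.40×10^-4 mol/kg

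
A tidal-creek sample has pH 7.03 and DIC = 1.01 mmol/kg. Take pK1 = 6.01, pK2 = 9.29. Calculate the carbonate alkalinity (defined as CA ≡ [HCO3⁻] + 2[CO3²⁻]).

CA = 0.927 mmol/kg

CA = [HCO3⁻] + 2[CO3²⁻] = (α₁ + 2α₂)·DIC
At pH 7.03: [H⁺]/K1 = 10^-1.02 = 0.095499, K2/[H⁺] = 10^-2.26 = 0.0054954
α₁ = 1/(1 + 0.095499 + 0.0054954) = 1/1.1010 = 0.9083; α₂ = α₁·K2/[H⁺] = 0.004991
α₁ + 2α₂ = 0.9183
CA = 0.9183 × 1.01 = 0.927 mmol/kg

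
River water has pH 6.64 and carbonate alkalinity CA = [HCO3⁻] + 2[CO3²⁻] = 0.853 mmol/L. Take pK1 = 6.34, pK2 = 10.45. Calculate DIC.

CA = [HCO3⁻] + 2[CO3²⁻] = (α₁ + 2α₂)·DIC
At pH 6.64: [H⁺]/K1 = 10^-0.30 = 0.50119, K2/[H⁺] = 10^-3.81 = 0.00015488
α₁ = 1/(1 + 0.50119 + 0.00015488) = 1/1.5013 = 0.6661; α₂ = α₁·K2/[H⁺] = 0.0001032
α₁ + 2α₂ = 0.6663
DIC = CA / (α₁ + 2α₂) = 0.853 / 0.6663 = 1.28 mmol/L

DIC = 1.28 mmol/L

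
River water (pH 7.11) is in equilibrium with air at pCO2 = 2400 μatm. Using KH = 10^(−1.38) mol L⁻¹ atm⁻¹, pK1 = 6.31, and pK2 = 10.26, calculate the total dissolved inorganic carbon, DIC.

[CO2*] = KH · pCO2 = 10^(−1.38) × 2400×10^-6 = 1.000×10^-4 mol/L
α₀ = 1/(1 + K1/[H⁺] + K1K2/[H⁺]²) = 1/(1 + 10^+0.80 + 10^-2.35) = 0.1367
DIC = [CO2*]/α₀ = 1.000×10^-4 / 0.1367 = 0.732 mmol/L

DIC = 0.732 mmol/L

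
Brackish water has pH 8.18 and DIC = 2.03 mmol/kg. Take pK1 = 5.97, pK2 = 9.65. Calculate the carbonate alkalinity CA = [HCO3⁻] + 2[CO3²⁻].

CA = [HCO3⁻] + 2[CO3²⁻] = (α₁ + 2α₂)·DIC
At pH 8.18: [H⁺]/K1 = 10^-2.21 = 0.0061660, K2/[H⁺] = 10^-1.47 = 0.033884
α₁ = 1/(1 + 0.0061660 + 0.033884) = 1/1.0401 = 0.9615; α₂ = α₁·K2/[H⁺] = 0.03258
α₁ + 2α₂ = 1.0267
CA = 1.0267 × 2.03 = 2.08 mmol/kg

CA = 2.08 mmol/kg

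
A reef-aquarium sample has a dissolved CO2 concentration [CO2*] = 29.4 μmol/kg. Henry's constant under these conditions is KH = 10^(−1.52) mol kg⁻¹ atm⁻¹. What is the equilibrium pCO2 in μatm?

KH = 10^(−1.52) = 3.020×10^-2 mol kg⁻¹ atm⁻¹
pCO2 = [CO2*]/KH = 29.4×10^-6 / 3.020×10^-2 = 9.74×10^-4 atm = 974 μatm

pCO2 = 974 μatm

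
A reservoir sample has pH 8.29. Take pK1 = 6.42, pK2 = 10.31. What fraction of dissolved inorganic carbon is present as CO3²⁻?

α₂ = 0.00933

α₂ = 1 / (1 + [H⁺]/K2 + [H⁺]²/(K1K2)) = 1 / (1 + 10^+2.02 + 10^+0.15)
   = 1 / (1 + 104.71 + 1.4125) = 1/107.13 = 0.009335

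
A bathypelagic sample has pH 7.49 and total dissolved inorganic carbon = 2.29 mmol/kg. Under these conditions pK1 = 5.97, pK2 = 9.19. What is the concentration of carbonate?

α₂ = 1 / (1 + [H⁺]/K2 + [H⁺]²/(K1K2)) = 1 / (1 + 10^+1.70 + 10^+0.18)
   = 1 / (1 + 50.119 + 1.5136) = 1/52.632 = 0.01900
[CO3²⁻] = α₂ × DIC = 0.01900 × 2.29 = 0.0435 mmol/kg

[CO3²⁻] = 0.0435 mmol/kg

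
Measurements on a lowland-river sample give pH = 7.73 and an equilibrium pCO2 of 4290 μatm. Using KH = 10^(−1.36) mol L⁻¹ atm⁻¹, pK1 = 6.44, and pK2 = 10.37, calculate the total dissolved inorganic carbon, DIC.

[CO2*] = KH · pCO2 = 10^(−1.36) × 4290×10^-6 = 1.873×10^-4 mol/L
α₀ = 1/(1 + K1/[H⁺] + K1K2/[H⁺]²) = 1/(1 + 10^+1.29 + 10^-1.35) = 0.04868
DIC = [CO2*]/α₀ = 1.873×10^-4 / 0.04868 = 3.85 mmol/L

DIC = 3.85 mmol/L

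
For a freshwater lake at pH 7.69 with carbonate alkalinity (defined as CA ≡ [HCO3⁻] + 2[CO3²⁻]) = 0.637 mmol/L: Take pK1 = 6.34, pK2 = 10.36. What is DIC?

CA = [HCO3⁻] + 2[CO3²⁻] = (α₁ + 2α₂)·DIC
At pH 7.69: [H⁺]/K1 = 10^-1.35 = 0.044668, K2/[H⁺] = 10^-2.67 = 0.0021380
α₁ = 1/(1 + 0.044668 + 0.0021380) = 1/1.0468 = 0.9553; α₂ = α₁·K2/[H⁺] = 0.002042
α₁ + 2α₂ = 0.9594
DIC = CA / (α₁ + 2α₂) = 0.637 / 0.9594 = 0.664 mmol/L

DIC = 0.664 mmol/L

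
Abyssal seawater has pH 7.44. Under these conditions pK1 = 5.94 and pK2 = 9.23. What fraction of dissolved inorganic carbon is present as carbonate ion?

α₂ = 1 / (1 + [H⁺]/K2 + [H⁺]²/(K1K2)) = 1 / (1 + 10^+1.79 + 10^+0.29)
   = 1 / (1 + 61.660 + 1.9498) = 1/64.609 = 0.01548

α₂ = 0.0155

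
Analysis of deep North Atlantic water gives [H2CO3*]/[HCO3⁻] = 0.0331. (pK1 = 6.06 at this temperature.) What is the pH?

From K1 = [H⁺][HCO3⁻]/[H2CO3*]:  pH = pK1 − log₁₀([H2CO3*]/[HCO3⁻])
log₁₀(0.0331) = -1.480
pH = 6.06 − (-1.480) = 7.54

pH = 7.54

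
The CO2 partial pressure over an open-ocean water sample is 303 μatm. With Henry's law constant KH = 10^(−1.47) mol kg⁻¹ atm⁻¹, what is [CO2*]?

[CO2*] = 10.3 μmol/kg

KH = 10^(−1.47) = 3.388×10^-2 mol kg⁻¹ atm⁻¹
[CO2*] = KH · pCO2 = 3.388×10^-2 × 303×10^-6 atm = 1.03×10^-5 mol/kg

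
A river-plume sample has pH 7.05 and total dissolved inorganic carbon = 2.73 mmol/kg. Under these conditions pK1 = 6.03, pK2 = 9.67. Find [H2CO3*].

α₀ = 1 / (1 + K1/[H⁺] + K1K2/[H⁺]²) = 1 / (1 + 10^+1.02 + 10^-1.60)
   = 1 / (1 + 10.471 + 0.025119) = 1/11.496 = 0.08698
[CO2*] = α₀ × DIC = 0.08698 × 2.73 = 0.237 mmol/kg

[CO2*] = 0.237 mmol/kg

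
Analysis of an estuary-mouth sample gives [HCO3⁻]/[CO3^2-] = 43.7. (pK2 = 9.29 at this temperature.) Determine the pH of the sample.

From K2 = [H⁺][CO3^2-]/[HCO3⁻]:  pH = pK2 − log₁₀([HCO3⁻]/[CO3^2-])
log₁₀(43.7) = +1.640
pH = 9.29 − (+1.640) = 7.65

pH = 7.65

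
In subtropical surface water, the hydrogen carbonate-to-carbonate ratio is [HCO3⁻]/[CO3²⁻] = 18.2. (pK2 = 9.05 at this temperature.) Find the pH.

pH = 7.79

From K2 = [H⁺][CO3²⁻]/[HCO3⁻]:  pH = pK2 − log₁₀([HCO3⁻]/[CO3²⁻])
log₁₀(18.2) = +1.260
pH = 9.05 − (+1.260) = 7.79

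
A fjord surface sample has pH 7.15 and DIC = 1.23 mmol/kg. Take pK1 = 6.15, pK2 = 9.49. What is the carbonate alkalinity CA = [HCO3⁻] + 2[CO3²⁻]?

CA = [HCO3⁻] + 2[CO3²⁻] = (α₁ + 2α₂)·DIC
At pH 7.15: [H⁺]/K1 = 10^-1.00 = 0.10000, K2/[H⁺] = 10^-2.34 = 0.0045709
α₁ = 1/(1 + 0.10000 + 0.0045709) = 1/1.1046 = 0.9053; α₂ = α₁·K2/[H⁺] = 0.004138
α₁ + 2α₂ = 0.9136
CA = 0.9136 × 1.23 = 1.12 mmol/kg

CA = 1.12 mmol/kg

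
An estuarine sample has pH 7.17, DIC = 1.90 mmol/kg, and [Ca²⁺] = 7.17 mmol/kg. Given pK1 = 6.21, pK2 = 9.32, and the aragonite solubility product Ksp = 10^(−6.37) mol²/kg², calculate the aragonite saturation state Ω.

α₂ = 1 / (1 + [H⁺]/K2 + [H⁺]²/(K1K2)) = 1 / (1 + 10^+2.15 + 10^+1.19)
   = 1 / (1 + 141.25 + 15.488) = 1/157.74 = 0.006339
[CO3²⁻] = α₂ × DIC = 0.006339 × 1.90 = 0.01204 mmol/kg = 12.04 μmol/kg
Ksp = 10^(−6.37) = 4.266×10^-7
Ω = [Ca²⁺][CO3²⁻]/Ksp = (7.17×10^-3)(1.204×10^-5) / 4.266×10^-7 = 0.202

Ω = 0.202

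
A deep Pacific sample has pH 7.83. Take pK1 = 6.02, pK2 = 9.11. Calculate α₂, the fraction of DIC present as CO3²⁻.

α₂ = 0.0491

α₂ = 1 / (1 + [H⁺]/K2 + [H⁺]²/(K1K2)) = 1 / (1 + 10^+1.28 + 10^-0.53)
   = 1 / (1 + 19.055 + 0.29512) = 1/20.350 = 0.04914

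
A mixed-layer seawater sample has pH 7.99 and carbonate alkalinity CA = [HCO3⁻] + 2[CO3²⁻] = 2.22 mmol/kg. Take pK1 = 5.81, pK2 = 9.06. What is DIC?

CA = [HCO3⁻] + 2[CO3²⁻] = (α₁ + 2α₂)·DIC
At pH 7.99: [H⁺]/K1 = 10^-2.18 = 0.0066069, K2/[H⁺] = 10^-1.07 = 0.085114
α₁ = 1/(1 + 0.0066069 + 0.085114) = 1/1.0917 = 0.9160; α₂ = α₁·K2/[H⁺] = 0.07796
α₁ + 2α₂ = 1.0719
DIC = CA / (α₁ + 2α₂) = 2.22 / 1.0719 = 2.07 mmol/kg

DIC = 2.07 mmol/kg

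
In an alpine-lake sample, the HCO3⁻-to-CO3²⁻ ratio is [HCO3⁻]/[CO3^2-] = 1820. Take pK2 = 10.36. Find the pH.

pH = 7.10

From K2 = [H⁺][CO3^2-]/[HCO3⁻]:  pH = pK2 − log₁₀([HCO3⁻]/[CO3^2-])
log₁₀(1820) = +3.260
pH = 10.36 − (+3.260) = 7.10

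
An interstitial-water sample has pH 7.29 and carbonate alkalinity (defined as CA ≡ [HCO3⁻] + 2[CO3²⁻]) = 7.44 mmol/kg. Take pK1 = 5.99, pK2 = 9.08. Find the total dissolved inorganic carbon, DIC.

CA = [HCO3⁻] + 2[CO3²⁻] = (α₁ + 2α₂)·DIC
At pH 7.29: [H⁺]/K1 = 10^-1.30 = 0.050119, K2/[H⁺] = 10^-1.79 = 0.016218
α₁ = 1/(1 + 0.050119 + 0.016218) = 1/1.0663 = 0.9378; α₂ = α₁·K2/[H⁺] = 0.01521
α₁ + 2α₂ = 0.9682
DIC = CA / (α₁ + 2α₂) = 7.44 / 0.9682 = 7.68 mmol/kg

DIC = 7.68 mmol/kg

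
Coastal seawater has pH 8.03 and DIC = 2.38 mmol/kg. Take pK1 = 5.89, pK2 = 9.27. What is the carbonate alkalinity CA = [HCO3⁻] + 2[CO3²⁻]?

CA = 2.49 mmol/kg

CA = [HCO3⁻] + 2[CO3²⁻] = (α₁ + 2α₂)·DIC
At pH 8.03: [H⁺]/K1 = 10^-2.14 = 0.0072444, K2/[H⁺] = 10^-1.24 = 0.057544
α₁ = 1/(1 + 0.0072444 + 0.057544) = 1/1.0648 = 0.9392; α₂ = α₁·K2/[H⁺] = 0.05404
α₁ + 2α₂ = 1.0472
CA = 1.0472 × 2.38 = 2.49 mmol/kg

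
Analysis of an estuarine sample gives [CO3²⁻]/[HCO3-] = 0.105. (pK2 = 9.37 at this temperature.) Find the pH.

From K2 = [H⁺][CO3²⁻]/[HCO3-]:  pH = pK2 + log₁₀([CO3²⁻]/[HCO3-])
log₁₀(0.105) = -0.979
pH = 9.37 + (-0.979) = 8.39

pH = 8.39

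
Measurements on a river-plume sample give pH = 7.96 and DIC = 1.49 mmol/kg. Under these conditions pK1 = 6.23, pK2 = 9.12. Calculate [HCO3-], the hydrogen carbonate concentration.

[HCO3⁻] = 1.37 mmol/kg

α₁ = 1 / (1 + [H⁺]/K1 + K2/[H⁺]) = 1 / (1 + 10^-1.73 + 10^-1.16)
   = 1 / (1 + 0.018621 + 0.069183) = 1/1.0878 = 0.9193
[HCO3⁻] = α₁ × DIC = 0.9193 × 1.49 = 1.37 mmol/kg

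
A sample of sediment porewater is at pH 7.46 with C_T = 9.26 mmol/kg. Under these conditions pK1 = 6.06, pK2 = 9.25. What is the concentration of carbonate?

[CO3²⁻] = 0.142 mmol/kg

α₂ = 1 / (1 + [H⁺]/K2 + [H⁺]²/(K1K2)) = 1 / (1 + 10^+1.79 + 10^+0.39)
   = 1 / (1 + 61.660 + 2.4547) = 1/65.114 = 0.01536
[CO3²⁻] = α₂ × DIC = 0.01536 × 9.26 = 0.142 mmol/kg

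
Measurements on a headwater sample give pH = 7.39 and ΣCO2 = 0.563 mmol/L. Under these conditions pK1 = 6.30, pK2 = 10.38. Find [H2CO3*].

[CO2*] = 0.0423 mmol/L

α₀ = 1 / (1 + K1/[H⁺] + K1K2/[H⁺]²) = 1 / (1 + 10^+1.09 + 10^-1.90)
   = 1 / (1 + 12.303 + 0.012589) = 1/13.315 = 0.07510
[CO2*] = α₀ × DIC = 0.07510 × 0.563 = 0.0423 mmol/L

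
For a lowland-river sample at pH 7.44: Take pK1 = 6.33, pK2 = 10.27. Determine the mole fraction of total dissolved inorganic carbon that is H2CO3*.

α₀ = 0.0719

α₀ = 1 / (1 + K1/[H⁺] + K1K2/[H⁺]²) = 1 / (1 + 10^+1.11 + 10^-1.72)
   = 1 / (1 + 12.882 + 0.019055) = 1/13.902 = 0.07193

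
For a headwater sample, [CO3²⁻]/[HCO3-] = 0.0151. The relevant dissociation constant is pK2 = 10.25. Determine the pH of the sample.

From K2 = [H⁺][CO3²⁻]/[HCO3-]:  pH = pK2 + log₁₀([CO3²⁻]/[HCO3-])
log₁₀(0.0151) = -1.821
pH = 10.25 + (-1.821) = 8.43

pH = 8.43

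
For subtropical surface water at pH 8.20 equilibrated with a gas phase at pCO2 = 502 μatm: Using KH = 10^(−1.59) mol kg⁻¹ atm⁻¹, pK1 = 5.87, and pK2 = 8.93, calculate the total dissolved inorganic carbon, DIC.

DIC = 3.29 mmol/kg

[CO2*] = KH · pCO2 = 10^(−1.59) × 502×10^-6 = 1.290×10^-5 mol/kg
α₀ = 1/(1 + K1/[H⁺] + K1K2/[H⁺]²) = 1/(1 + 10^+2.33 + 10^+1.60) = 0.003928
DIC = [CO2*]/α₀ = 1.290×10^-5 / 0.003928 = 3.29 mmol/kg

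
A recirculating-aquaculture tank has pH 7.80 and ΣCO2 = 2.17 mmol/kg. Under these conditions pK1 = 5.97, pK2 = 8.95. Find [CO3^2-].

α₂ = 1 / (1 + [H⁺]/K2 + [H⁺]²/(K1K2)) = 1 / (1 + 10^+1.15 + 10^-0.68)
   = 1 / (1 + 14.125 + 0.20893) = 1/15.334 = 0.06521
[CO3²⁻] = α₂ × DIC = 0.06521 × 2.17 = 0.142 mmol/kg

[CO3²⁻] = 0.142 mmol/kg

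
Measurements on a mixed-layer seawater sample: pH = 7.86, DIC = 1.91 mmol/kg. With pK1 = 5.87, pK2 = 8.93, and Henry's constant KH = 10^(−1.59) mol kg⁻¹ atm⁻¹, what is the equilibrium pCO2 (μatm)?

α₀ = 1 / (1 + K1/[H⁺] + K1K2/[H⁺]²) = 1 / (1 + 10^+1.99 + 10^+0.92)
   = 1 / (1 + 97.724 + 8.3176) = 1/107.04 = 0.009342
[CO2*] = α₀ × DIC = 0.009342 × 1.91 = 0.01784 mmol/kg = 17.84 μmol/kg
pCO2 = [CO2*]/KH = 1.784×10^-5 / 2.570×10^-2 = 694 μatm

pCO2 = 694 μatm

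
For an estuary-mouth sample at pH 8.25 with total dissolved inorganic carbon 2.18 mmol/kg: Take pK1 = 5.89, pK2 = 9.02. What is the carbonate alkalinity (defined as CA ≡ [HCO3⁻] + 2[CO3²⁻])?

CA = [HCO3⁻] + 2[CO3²⁻] = (α₁ + 2α₂)·DIC
At pH 8.25: [H⁺]/K1 = 10^-2.36 = 0.0043652, K2/[H⁺] = 10^-0.77 = 0.16982
α₁ = 1/(1 + 0.0043652 + 0.16982) = 1/1.1742 = 0.8517; α₂ = α₁·K2/[H⁺] = 0.1446
α₁ + 2α₂ = 1.1409
CA = 1.1409 × 2.18 = 2.49 mmol/kg

CA = 2.49 mmol/kg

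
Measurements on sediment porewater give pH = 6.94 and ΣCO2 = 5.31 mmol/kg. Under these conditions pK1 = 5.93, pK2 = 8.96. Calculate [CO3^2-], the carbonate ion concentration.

[CO3²⁻] = 0.0458 mmol/kg

α₂ = 1 / (1 + [H⁺]/K2 + [H⁺]²/(K1K2)) = 1 / (1 + 10^+2.02 + 10^+1.01)
   = 1 / (1 + 104.71 + 10.233) = 1/115.95 = 0.008625
[CO3²⁻] = α₂ × DIC = 0.008625 × 5.31 = 0.0458 mmol/kg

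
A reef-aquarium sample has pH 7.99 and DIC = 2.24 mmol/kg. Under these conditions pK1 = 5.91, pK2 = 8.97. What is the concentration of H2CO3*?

α₀ = 1 / (1 + K1/[H⁺] + K1K2/[H⁺]²) = 1 / (1 + 10^+2.08 + 10^+1.10)
   = 1 / (1 + 120.23 + 12.589) = 1/133.82 = 0.007473
[CO2*] = α₀ × DIC = 0.007473 × 2.24 = 0.0167 mmol/kg = 16.7 μmol/kg

[CO2*] = 16.7 μmol/kg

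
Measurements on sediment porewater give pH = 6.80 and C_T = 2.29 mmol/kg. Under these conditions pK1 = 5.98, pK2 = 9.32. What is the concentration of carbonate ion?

α₂ = 1 / (1 + [H⁺]/K2 + [H⁺]²/(K1K2)) = 1 / (1 + 10^+2.52 + 10^+1.70)
   = 1 / (1 + 331.13 + 50.119) = 1/382.25 = 0.002616
[CO3²⁻] = α₂ × DIC = 0.002616 × 2.29 = 0.00599 mmol/kg = 5.99 μmol/kg

[CO3²⁻] = 5.99 μmol/kg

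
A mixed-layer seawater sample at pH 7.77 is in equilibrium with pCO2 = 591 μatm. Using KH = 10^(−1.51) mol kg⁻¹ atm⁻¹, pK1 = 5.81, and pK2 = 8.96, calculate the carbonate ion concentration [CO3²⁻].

[CO2*] = KH · pCO2 = 10^(−1.51) × 591×10^-6 = 1.826×10^-5 mol/kg
α₀ = 1/(1 + K1/[H⁺] + K1K2/[H⁺]²) = 1/(1 + 10^+1.96 + 10^+0.77) = 0.01019
DIC = [CO2*]/α₀ = 1.826×10^-5 / 0.01019 = 1.791 mmol/kg
[CO3²⁻] = α₂·DIC; α₂ = 0.06003, so [CO3²⁻] = 0.06003 × 1.791 = 0.108 mmol/kg

[CO3²⁻] = 0.108 mmol/kg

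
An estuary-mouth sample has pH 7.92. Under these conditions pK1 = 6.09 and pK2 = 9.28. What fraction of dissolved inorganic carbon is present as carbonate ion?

α₂ = 1 / (1 + [H⁺]/K2 + [H⁺]²/(K1K2)) = 1 / (1 + 10^+1.36 + 10^-0.47)
   = 1 / (1 + 22.909 + 0.33884) = 1/24.248 = 0.04124

α₂ = 0.0412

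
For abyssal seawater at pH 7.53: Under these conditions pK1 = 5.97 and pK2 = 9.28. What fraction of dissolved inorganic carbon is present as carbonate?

α₂ = 0.0170

α₂ = 1 / (1 + [H⁺]/K2 + [H⁺]²/(K1K2)) = 1 / (1 + 10^+1.75 + 10^+0.19)
   = 1 / (1 + 56.234 + 1.5488) = 1/58.783 = 0.01701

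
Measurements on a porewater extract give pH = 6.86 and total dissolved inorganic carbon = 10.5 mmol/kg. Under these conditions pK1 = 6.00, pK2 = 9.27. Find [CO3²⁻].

α₂ = 1 / (1 + [H⁺]/K2 + [H⁺]²/(K1K2)) = 1 / (1 + 10^+2.41 + 10^+1.55)
   = 1 / (1 + 257.04 + 35.481) = 1/293.52 = 0.003407
[CO3²⁻] = α₂ × DIC = 0.003407 × 10.5 = 0.0358 mmol/kg

[CO3²⁻] = 0.0358 mmol/kg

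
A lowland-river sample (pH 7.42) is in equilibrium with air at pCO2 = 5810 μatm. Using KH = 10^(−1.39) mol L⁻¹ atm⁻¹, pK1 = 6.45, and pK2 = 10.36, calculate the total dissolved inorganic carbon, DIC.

[CO2*] = KH · pCO2 = 10^(−1.39) × 5810×10^-6 = 2.367×10^-4 mol/L
α₀ = 1/(1 + K1/[H⁺] + K1K2/[H⁺]²) = 1/(1 + 10^+0.97 + 10^-1.97) = 0.09668
DIC = [CO2*]/α₀ = 2.367×10^-4 / 0.09668 = 2.45 mmol/L

DIC = 2.45 mmol/L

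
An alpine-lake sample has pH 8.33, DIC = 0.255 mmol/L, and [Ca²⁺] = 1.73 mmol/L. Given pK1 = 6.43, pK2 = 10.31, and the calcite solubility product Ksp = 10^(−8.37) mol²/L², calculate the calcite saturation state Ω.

α₂ = 1 / (1 + [H⁺]/K2 + [H⁺]²/(K1K2)) = 1 / (1 + 10^+1.98 + 10^+0.08)
   = 1 / (1 + 95.499 + 1.2023) = 1/97.702 = 0.01024
[CO3²⁻] = α₂ × DIC = 0.01024 × 0.255 = 0.002610 mmol/L = 2.610 μmol/L
Ksp = 10^(−8.37) = 4.266×10^-9
Ω = [Ca²⁺][CO3²⁻]/Ksp = (1.73×10^-3)(2.610×10^-6) / 4.266×10^-9 = 1.06

Ω = 1.06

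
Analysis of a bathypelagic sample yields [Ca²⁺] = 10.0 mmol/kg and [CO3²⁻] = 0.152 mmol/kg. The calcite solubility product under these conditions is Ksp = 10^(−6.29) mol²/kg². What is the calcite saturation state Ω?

Ω = 2.96

Ksp = 10^(−6.29) = 5.129×10^-7
Ω = [Ca²⁺][CO3²⁻]/Ksp = (10.0×10^-3)(0.152×10^-3) / 5.129×10^-7 = 2.96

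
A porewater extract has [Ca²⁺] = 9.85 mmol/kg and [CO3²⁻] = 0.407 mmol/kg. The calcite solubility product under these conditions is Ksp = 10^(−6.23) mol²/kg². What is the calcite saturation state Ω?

Ω = 6.81

Ksp = 10^(−6.23) = 5.888×10^-7
Ω = [Ca²⁺][CO3²⁻]/Ksp = (9.85×10^-3)(0.407×10^-3) / 5.888×10^-7 = 6.81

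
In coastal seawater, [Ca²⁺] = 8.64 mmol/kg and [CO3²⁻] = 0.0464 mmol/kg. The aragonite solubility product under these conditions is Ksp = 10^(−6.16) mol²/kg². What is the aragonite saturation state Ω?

Ω = 0.579

Ksp = 10^(−6.16) = 6.918×10^-7
Ω = [Ca²⁺][CO3²⁻]/Ksp = (8.64×10^-3)(0.0464×10^-3) / 6.918×10^-7 = 0.579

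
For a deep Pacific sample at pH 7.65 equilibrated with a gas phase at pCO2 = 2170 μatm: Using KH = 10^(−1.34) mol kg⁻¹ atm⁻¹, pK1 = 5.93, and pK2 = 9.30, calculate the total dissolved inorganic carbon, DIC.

[CO2*] = KH · pCO2 = 10^(−1.34) × 2170×10^-6 = 9.919×10^-5 mol/kg
α₀ = 1/(1 + K1/[H⁺] + K1K2/[H⁺]²) = 1/(1 + 10^+1.72 + 10^+0.07) = 0.01830
DIC = [CO2*]/α₀ = 9.919×10^-5 / 0.01830 = 5.42 mmol/kg

DIC = 5.42 mmol/kg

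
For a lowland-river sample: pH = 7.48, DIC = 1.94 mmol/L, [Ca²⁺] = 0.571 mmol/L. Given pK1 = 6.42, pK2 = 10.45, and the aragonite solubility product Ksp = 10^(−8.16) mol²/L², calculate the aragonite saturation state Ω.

α₂ = 1 / (1 + [H⁺]/K2 + [H⁺]²/(K1K2)) = 1 / (1 + 10^+2.97 + 10^+1.91)
   = 1 / (1 + 933.25 + 81.283) = 1/1015.5 = 0.0009847
[CO3²⁻] = α₂ × DIC = 0.0009847 × 1.94 = 0.001910 mmol/L = 1.910 μmol/L
Ksp = 10^(−8.16) = 6.918×10^-9
Ω = [Ca²⁺][CO3²⁻]/Ksp = (0.571×10^-3)(1.910×10^-6) / 6.918×10^-9 = 0.158

Ω = 0.158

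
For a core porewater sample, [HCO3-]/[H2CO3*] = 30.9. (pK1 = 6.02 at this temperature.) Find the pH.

pH = 7.51

From K1 = [H⁺][HCO3-]/[H2CO3*]:  pH = pK1 + log₁₀([HCO3-]/[H2CO3*])
log₁₀(30.9) = +1.490
pH = 6.02 + (+1.490) = 7.51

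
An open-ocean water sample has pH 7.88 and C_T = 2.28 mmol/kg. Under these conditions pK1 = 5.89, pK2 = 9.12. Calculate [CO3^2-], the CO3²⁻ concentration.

[CO3²⁻] = 0.123 mmol/kg

α₂ = 1 / (1 + [H⁺]/K2 + [H⁺]²/(K1K2)) = 1 / (1 + 10^+1.24 + 10^-0.75)
   = 1 / (1 + 17.378 + 0.17783) = 1/18.556 = 0.05389
[CO3²⁻] = α₂ × DIC = 0.05389 × 2.28 = 0.123 mmol/kg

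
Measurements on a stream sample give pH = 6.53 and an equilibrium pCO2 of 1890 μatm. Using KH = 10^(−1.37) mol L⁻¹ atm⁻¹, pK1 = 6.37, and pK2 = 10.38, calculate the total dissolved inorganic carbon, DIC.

[CO2*] = KH · pCO2 = 10^(−1.37) × 1890×10^-6 = 8.062×10^-5 mol/L
α₀ = 1/(1 + K1/[H⁺] + K1K2/[H⁺]²) = 1/(1 + 10^+0.16 + 10^-3.69) = 0.4089
DIC = [CO2*]/α₀ = 8.062×10^-5 / 0.4089 = 0.197 mmol/L

DIC = 0.197 mmol/L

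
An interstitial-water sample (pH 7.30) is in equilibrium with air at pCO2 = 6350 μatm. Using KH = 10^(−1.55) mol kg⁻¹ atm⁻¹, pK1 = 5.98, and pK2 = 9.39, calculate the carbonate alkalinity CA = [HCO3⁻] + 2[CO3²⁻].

[CO2*] = KH · pCO2 = 10^(−1.55) × 6350×10^-6 = 1.790×10^-4 mol/kg
α₀ = 1/(1 + K1/[H⁺] + K1K2/[H⁺]²) = 1/(1 + 10^+1.32 + 10^-0.77) = 0.04533
DIC = [CO2*]/α₀ = 1.790×10^-4 / 0.04533 = 3.949 mmol/kg
CA = (α₁ + 2α₂)·DIC = (0.9470 + 2×0.007697) × 3.949 = 3.80 mmol/kg

CA = 3.80 mmol/kg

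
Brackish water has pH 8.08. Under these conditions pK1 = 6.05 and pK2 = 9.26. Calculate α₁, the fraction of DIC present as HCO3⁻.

α₁ = 1 / (1 + [H⁺]/K1 + K2/[H⁺]) = 1 / (1 + 10^-2.03 + 10^-1.18)
   = 1 / (1 + 0.0093325 + 0.066069) = 1/1.0754 = 0.9299

α₁ = 0.930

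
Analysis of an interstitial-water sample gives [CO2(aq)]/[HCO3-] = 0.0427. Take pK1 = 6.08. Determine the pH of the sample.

From K1 = [H⁺][HCO3-]/[CO2(aq)]:  pH = pK1 − log₁₀([CO2(aq)]/[HCO3-])
log₁₀(0.0427) = -1.370
pH = 6.08 − (-1.370) = 7.45

pH = 7.45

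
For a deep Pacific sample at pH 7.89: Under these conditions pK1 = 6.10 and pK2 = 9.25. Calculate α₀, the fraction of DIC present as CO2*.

α₀ = 0.0153

α₀ = 1 / (1 + K1/[H⁺] + K1K2/[H⁺]²) = 1 / (1 + 10^+1.79 + 10^+0.43)
   = 1 / (1 + 61.660 + 2.6915) = 1/65.351 = 0.01530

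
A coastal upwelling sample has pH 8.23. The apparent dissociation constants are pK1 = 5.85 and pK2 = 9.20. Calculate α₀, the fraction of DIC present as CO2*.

α₀ = 1 / (1 + K1/[H⁺] + K1K2/[H⁺]²) = 1 / (1 + 10^+2.38 + 10^+1.41)
   = 1 / (1 + 239.88 + 25.704) = 1/266.59 = 0.003751

α₀ = 0.00375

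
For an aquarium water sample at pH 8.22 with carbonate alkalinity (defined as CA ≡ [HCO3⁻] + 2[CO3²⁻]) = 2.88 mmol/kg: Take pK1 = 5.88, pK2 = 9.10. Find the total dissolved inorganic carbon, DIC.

CA = [HCO3⁻] + 2[CO3²⁻] = (α₁ + 2α₂)·DIC
At pH 8.22: [H⁺]/K1 = 10^-2.34 = 0.0045709, K2/[H⁺] = 10^-0.88 = 0.13183
α₁ = 1/(1 + 0.0045709 + 0.13183) = 1/1.1364 = 0.8800; α₂ = α₁·K2/[H⁺] = 0.1160
α₁ + 2α₂ = 1.1120
DIC = CA / (α₁ + 2α₂) = 2.88 / 1.1120 = 2.59 mmol/kg

DIC = 2.59 mmol/kg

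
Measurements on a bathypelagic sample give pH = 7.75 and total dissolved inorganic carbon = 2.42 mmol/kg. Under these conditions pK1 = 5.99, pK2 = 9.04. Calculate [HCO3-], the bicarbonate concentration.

[HCO3⁻] = 2.26 mmol/kg

α₁ = 1 / (1 + [H⁺]/K1 + K2/[H⁺]) = 1 / (1 + 10^-1.76 + 10^-1.29)
   = 1 / (1 + 0.017378 + 0.051286) = 1/1.0687 = 0.9357
[HCO3⁻] = α₁ × DIC = 0.9357 × 2.42 = 2.26 mmol/kg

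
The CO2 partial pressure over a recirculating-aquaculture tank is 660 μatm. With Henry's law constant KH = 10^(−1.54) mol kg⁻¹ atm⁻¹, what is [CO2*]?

[CO2*] = 19.0 μmol/kg

KH = 10^(−1.54) = 2.884×10^-2 mol kg⁻¹ atm⁻¹
[CO2*] = KH · pCO2 = 2.884×10^-2 × 660×10^-6 atm = 1.90×10^-5 mol/kg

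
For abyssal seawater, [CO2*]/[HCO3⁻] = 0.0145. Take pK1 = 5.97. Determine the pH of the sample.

From K1 = [H⁺][HCO3⁻]/[CO2*]:  pH = pK1 − log₁₀([CO2*]/[HCO3⁻])
log₁₀(0.0145) = -1.839
pH = 5.97 − (-1.839) = 7.81

pH = 7.81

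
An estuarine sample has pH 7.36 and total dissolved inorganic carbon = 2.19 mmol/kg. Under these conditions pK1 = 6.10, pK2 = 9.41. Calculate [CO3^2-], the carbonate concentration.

α₂ = 1 / (1 + [H⁺]/K2 + [H⁺]²/(K1K2)) = 1 / (1 + 10^+2.05 + 10^+0.79)
   = 1 / (1 + 112.20 + 6.1660) = 1/119.37 = 0.008377
[CO3²⁻] = α₂ × DIC = 0.008377 × 2.19 = 0.0183 mmol/kg = 18.3 μmol/kg

[CO3²⁻] = 18.3 μmol/kg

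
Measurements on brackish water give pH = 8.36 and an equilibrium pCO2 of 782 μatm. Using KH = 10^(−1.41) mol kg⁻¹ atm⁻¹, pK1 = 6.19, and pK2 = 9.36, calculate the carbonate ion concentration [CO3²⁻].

[CO2*] = KH · pCO2 = 10^(−1.41) × 782×10^-6 = 3.042×10^-5 mol/kg
α₀ = 1/(1 + K1/[H⁺] + K1K2/[H⁺]²) = 1/(1 + 10^+2.17 + 10^+1.17) = 0.006109
DIC = [CO2*]/α₀ = 3.042×10^-5 / 0.006109 = 4.980 mmol/kg
[CO3²⁻] = α₂·DIC; α₂ = 0.09035, so [CO3²⁻] = 0.09035 × 4.980 = 0.450 mmol/kg

[CO3²⁻] = 0.450 mmol/kg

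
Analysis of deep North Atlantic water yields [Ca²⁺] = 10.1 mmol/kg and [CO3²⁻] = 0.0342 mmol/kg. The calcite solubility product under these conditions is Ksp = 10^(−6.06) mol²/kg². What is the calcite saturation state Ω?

Ω = 0.397

Ksp = 10^(−6.06) = 8.710×10^-7
Ω = [Ca²⁺][CO3²⁻]/Ksp = (10.1×10^-3)(0.0342×10^-3) / 8.710×10^-7 = 0.397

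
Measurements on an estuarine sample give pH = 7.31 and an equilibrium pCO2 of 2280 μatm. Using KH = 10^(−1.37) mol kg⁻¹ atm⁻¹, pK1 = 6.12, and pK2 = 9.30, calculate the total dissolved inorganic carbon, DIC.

DIC = 1.62 mmol/kg

[CO2*] = KH · pCO2 = 10^(−1.37) × 2280×10^-6 = 9.726×10^-5 mol/kg
α₀ = 1/(1 + K1/[H⁺] + K1K2/[H⁺]²) = 1/(1 + 10^+1.19 + 10^-0.80) = 0.06007
DIC = [CO2*]/α₀ = 9.726×10^-5 / 0.06007 = 1.62 mmol/kg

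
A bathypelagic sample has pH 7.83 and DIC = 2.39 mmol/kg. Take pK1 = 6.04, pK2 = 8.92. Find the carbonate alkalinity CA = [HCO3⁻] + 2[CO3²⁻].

CA = [HCO3⁻] + 2[CO3²⁻] = (α₁ + 2α₂)·DIC
At pH 7.83: [H⁺]/K1 = 10^-1.79 = 0.016218, K2/[H⁺] = 10^-1.09 = 0.081283
α₁ = 1/(1 + 0.016218 + 0.081283) = 1/1.0975 = 0.9112; α₂ = α₁·K2/[H⁺] = 0.07406
α₁ + 2α₂ = 1.0593
CA = 1.0593 × 2.39 = 2.53 mmol/kg

CA = 2.53 mmol/kg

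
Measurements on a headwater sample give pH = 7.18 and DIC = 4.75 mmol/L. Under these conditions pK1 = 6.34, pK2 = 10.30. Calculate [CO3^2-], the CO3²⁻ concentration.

[CO3²⁻] = 3.15 μmol/L

α₂ = 1 / (1 + [H⁺]/K2 + [H⁺]²/(K1K2)) = 1 / (1 + 10^+3.12 + 10^+2.28)
   = 1 / (1 + 1318.3 + 190.55) = 1/1509.8 = 0.0006623
[CO3²⁻] = α₂ × DIC = 0.0006623 × 4.75 = 0.00315 mmol/L = 3.15 μmol/L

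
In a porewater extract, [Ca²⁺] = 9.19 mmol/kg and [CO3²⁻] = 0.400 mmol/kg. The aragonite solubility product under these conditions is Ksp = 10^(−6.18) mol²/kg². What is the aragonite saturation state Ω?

Ksp = 10^(−6.18) = 6.607×10^-7
Ω = [Ca²⁺][CO3²⁻]/Ksp = (9.19×10^-3)(0.400×10^-3) / 6.607×10^-7 = 5.56

Ω = 5.56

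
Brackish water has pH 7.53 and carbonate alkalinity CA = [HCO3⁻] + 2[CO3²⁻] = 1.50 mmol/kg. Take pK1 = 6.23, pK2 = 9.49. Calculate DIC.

CA = [HCO3⁻] + 2[CO3²⁻] = (α₁ + 2α₂)·DIC
At pH 7.53: [H⁺]/K1 = 10^-1.30 = 0.050119, K2/[H⁺] = 10^-1.96 = 0.010965
α₁ = 1/(1 + 0.050119 + 0.010965) = 1/1.0611 = 0.9424; α₂ = α₁·K2/[H⁺] = 0.01033
α₁ + 2α₂ = 0.9631
DIC = CA / (α₁ + 2α₂) = 1.50 / 0.9631 = 1.56 mmol/kg

DIC = 1.56 mmol/kg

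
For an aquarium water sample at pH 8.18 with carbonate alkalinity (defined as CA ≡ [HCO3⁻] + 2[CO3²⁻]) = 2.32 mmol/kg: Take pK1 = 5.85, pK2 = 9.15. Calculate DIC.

CA = [HCO3⁻] + 2[CO3²⁻] = (α₁ + 2α₂)·DIC
At pH 8.18: [H⁺]/K1 = 10^-2.33 = 0.0046774, K2/[H⁺] = 10^-0.97 = 0.10715
α₁ = 1/(1 + 0.0046774 + 0.10715) = 1/1.1118 = 0.8994; α₂ = α₁·K2/[H⁺] = 0.09637
α₁ + 2α₂ = 1.0922
DIC = CA / (α₁ + 2α₂) = 2.32 / 1.0922 = 2.12 mmol/kg

DIC = 2.12 mmol/kg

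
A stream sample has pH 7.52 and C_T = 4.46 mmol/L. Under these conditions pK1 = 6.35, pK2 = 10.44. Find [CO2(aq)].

[CO2*] = 0.282 mmol/L

α₀ = 1 / (1 + K1/[H⁺] + K1K2/[H⁺]²) = 1 / (1 + 10^+1.17 + 10^-1.75)
   = 1 / (1 + 14.791 + 0.017783) = 1/15.809 = 0.06326
[CO2*] = α₀ × DIC = 0.06326 × 4.46 = 0.282 mmol/L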